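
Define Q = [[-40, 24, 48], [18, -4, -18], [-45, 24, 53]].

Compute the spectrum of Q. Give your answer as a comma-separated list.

Compute the characteristic polynomial p(t) = det(tI - Q).
Expanding along the first row, p(t) = t^3 - 9t^2 - 12t + 160.
Since p(-4) = 0, t = -4 is a root.
Factor out (t + 4): p(t) = (t + 4)·(t^2 - 13t + 40).
The quadratic factors as (t - 5)·(t - 8).
Eigenvalues: -4, 5, 8.

-4, 5, 8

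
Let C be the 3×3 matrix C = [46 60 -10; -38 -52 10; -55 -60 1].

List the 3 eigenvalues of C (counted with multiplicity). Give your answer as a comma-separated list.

-9, -4, 8

Set up det(lambda·I - C) = 0.
Expanding along the first row, p(lambda) = lambda^3 + 5·lambda^2 - 68·lambda - 288.
Rational-root test: lambda = -4 gives p(-4) = 0.
Factor out (lambda + 4): p(lambda) = (lambda + 4)·(lambda^2 + lambda - 72).
The quadratic factors as (lambda + 9)·(lambda - 8).
Eigenvalues: -9, -4, 8.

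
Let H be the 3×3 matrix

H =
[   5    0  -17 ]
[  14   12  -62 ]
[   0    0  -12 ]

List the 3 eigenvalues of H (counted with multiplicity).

The characteristic polynomial is p(λ) = det(λI - H).
Cofactor expansion gives p(λ) = λ^3 - 5λ^2 - 144λ + 720.
Since p(12) = 0, λ = 12 is a root.
Factor out (λ - 12): p(λ) = (λ - 12)·(λ^2 + 7λ - 60).
The quadratic factors as (λ + 12)·(λ - 5).
Eigenvalues: -12, 5, 12.

-12, 5, 12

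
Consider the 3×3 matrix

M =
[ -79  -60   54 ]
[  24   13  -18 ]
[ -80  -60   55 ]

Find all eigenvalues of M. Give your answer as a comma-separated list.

-7, -5, 1

Compute the characteristic polynomial p(r) = det(rI - M).
Cofactor expansion gives p(r) = r^3 + 11r^2 + 23r - 35.
Rational-root test: r = 1 gives p(1) = 0.
Dividing by (r - 1) leaves r^2 + 12r + 35.
The quadratic factors as (r + 7)·(r + 5).
Eigenvalues: -7, -5, 1.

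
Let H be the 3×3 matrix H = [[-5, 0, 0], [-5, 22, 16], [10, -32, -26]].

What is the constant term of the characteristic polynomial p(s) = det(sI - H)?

-300

p(0) = det(0·I − H) = det(−H) = (−1)^3·det(H).
det(H) = 300, so p(0) = -300.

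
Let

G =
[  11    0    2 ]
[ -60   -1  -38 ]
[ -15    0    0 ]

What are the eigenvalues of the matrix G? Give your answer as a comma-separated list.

-1, 5, 6

Compute the characteristic polynomial p(μ) = det(μI - G).
Expanding the 3×3 determinant: p(μ) = μ^3 - 10μ^2 + 19μ + 30.
Rational-root test: μ = -1 gives p(-1) = 0.
Factor out (μ + 1): p(μ) = (μ + 1)·(μ^2 - 11μ + 30).
The quadratic factors as (μ - 5)·(μ - 6).
Eigenvalues: -1, 5, 6.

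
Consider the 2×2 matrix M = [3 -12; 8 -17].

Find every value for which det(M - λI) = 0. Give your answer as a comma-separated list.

-9, -5

det(M - rI) = (3 - r)(-17 - r) - (-12)·(8) = r^2 + 14r + 45.
This factors as (r + 9)·(r + 5) = 0.
Eigenvalues: -9, -5.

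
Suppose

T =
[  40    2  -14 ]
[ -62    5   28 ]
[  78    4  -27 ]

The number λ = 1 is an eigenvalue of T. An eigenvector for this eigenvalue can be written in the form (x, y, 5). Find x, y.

2, -4

We need (T - 1I)v = 0.
T - 1I = [[39, 2, -14], [-62, 4, 28], [78, 4, -28]].
Row 1: (39)·x + (2)·y + (-14)·5 = 0
Row 2: (-62)·x + (4)·y + (28)·5 = 0
Row 3: (78)·x + (4)·y + (-28)·5 = 0
Solving gives x = 2, y = -4.
Check: T·(2, -4, 5) = (2, -4, 5) = 1·(2, -4, 5).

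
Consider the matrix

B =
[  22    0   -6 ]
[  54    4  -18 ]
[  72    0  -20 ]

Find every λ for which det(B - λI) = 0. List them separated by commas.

Compute the characteristic polynomial p(λ) = det(λI - B).
Expanding the 3×3 determinant: p(λ) = λ^3 - 6λ^2 + 32.
Since p(-2) = 0, λ = -2 is a root.
Dividing by (λ + 2) leaves λ^2 - 8λ + 16.
The quadratic factor is (λ - 4)^2.
Eigenvalues: -2, 4, 4.

-2, 4, 4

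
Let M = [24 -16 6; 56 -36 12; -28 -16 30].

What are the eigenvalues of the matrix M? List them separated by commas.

-4, 10, 12

The characteristic polynomial is p(μ) = det(μI - M).
Expanding the 3×3 determinant: p(μ) = μ^3 - 18μ^2 + 32μ + 480.
Since p(-4) = 0, μ = -4 is a root.
Dividing by (μ + 4) leaves μ^2 - 22μ + 120.
The quadratic factors as (μ - 10)·(μ - 12).
Eigenvalues: -4, 10, 12.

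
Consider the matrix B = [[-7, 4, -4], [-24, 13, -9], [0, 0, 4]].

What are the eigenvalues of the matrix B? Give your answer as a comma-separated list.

1, 4, 5

The characteristic polynomial is p(λ) = det(λI - B).
Expanding the 3×3 determinant: p(λ) = λ^3 - 10λ^2 + 29λ - 20.
Since p(5) = 0, λ = 5 is a root.
Factor out (λ - 5): p(λ) = (λ - 5)·(λ^2 - 5λ + 4).
The quadratic factors as (λ - 1)·(λ - 4).
Eigenvalues: 1, 4, 5.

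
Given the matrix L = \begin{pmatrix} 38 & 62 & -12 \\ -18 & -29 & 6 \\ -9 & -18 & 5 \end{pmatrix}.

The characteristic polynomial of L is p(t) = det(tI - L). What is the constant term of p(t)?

p(t) = t^3 - 14t^2 + 59t - 70.
The constant term is -70.

-70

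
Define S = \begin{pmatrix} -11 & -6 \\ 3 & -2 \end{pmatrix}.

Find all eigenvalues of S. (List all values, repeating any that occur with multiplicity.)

-8, -5

det(S - λI) = (-11 - λ)(-2 - λ) - (-6)·(3) = λ^2 + 13λ + 40.
This factors as (λ + 8)·(λ + 5) = 0.
Eigenvalues: -8, -5.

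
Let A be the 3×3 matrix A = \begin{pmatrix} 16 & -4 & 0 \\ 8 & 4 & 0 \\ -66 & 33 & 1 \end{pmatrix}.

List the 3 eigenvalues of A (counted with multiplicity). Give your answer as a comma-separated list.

1, 8, 12

Set up det(sI - A) = 0.
Cofactor expansion gives p(s) = s^3 - 21s^2 + 116s - 96.
Try s = 1: p(1) = 0, so 1 is a root.
Factor out (s - 1): p(s) = (s - 1)·(s^2 - 20s + 96).
The quadratic factors as (s - 8)·(s - 12).
Eigenvalues: 1, 8, 12.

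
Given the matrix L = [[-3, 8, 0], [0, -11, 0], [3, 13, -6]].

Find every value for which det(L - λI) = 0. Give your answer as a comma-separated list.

Set up det(tI - L) = 0.
Expanding the 3×3 determinant: p(t) = t^3 + 20t^2 + 117t + 198.
Try t = -3: p(-3) = 0, so -3 is a root.
Factor out (t + 3): p(t) = (t + 3)·(t^2 + 17t + 66).
The quadratic factors as (t + 11)·(t + 6).
Eigenvalues: -11, -6, -3.

-11, -6, -3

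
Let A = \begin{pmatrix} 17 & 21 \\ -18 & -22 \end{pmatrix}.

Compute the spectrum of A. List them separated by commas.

det(A - lambda·I) = (17 - lambda)(-22 - lambda) - (21)·(-18) = lambda^2 + 5·lambda + 4.
This factors as (lambda + 4)·(lambda + 1) = 0.
Eigenvalues: -4, -1.

-4, -1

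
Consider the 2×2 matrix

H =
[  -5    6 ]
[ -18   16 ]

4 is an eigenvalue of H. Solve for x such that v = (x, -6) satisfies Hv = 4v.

-4

We need (H - 4I)v = 0.
H - 4I = [[-9, 6], [-18, 12]].
Row 1: (-9)·x + (6)·-6 = 0
Row 2: (-18)·x + (12)·-6 = 0
Solving gives x = -4.
Check: H·(-4, -6) = (-16, -24) = 4·(-4, -6).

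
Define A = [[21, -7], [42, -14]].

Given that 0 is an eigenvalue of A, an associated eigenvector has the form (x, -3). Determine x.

We need (A)v = 0.
A = [[21, -7], [42, -14]].
Row 1: (21)·x + (-7)·-3 = 0
Row 2: (42)·x + (-14)·-3 = 0
Solving gives x = -1.
Check: A·(-1, -3) = (0, 0) = 0·(-1, -3).

-1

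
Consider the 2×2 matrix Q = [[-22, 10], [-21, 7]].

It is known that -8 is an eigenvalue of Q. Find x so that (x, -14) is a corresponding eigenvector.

-10

We need (Q + 8I)v = 0.
Q + 8I = [[-14, 10], [-21, 15]].
Row 1: (-14)·x + (10)·-14 = 0
Row 2: (-21)·x + (15)·-14 = 0
Solving gives x = -10.
Check: Q·(-10, -14) = (80, 112) = -8·(-10, -14).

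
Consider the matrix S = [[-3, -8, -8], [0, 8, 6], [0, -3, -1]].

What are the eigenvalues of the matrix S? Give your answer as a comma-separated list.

-3, 2, 5

The characteristic polynomial is p(s) = det(sI - S).
Cofactor expansion gives p(s) = s^3 - 4s^2 - 11s + 30.
Rational-root test: s = -3 gives p(-3) = 0.
Factor out (s + 3): p(s) = (s + 3)·(s^2 - 7s + 10).
The quadratic factors as (s - 2)·(s - 5).
Eigenvalues: -3, 2, 5.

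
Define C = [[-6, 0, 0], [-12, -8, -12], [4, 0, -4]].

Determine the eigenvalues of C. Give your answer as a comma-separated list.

-8, -6, -4

Set up det(sI - C) = 0.
Expanding along the first row, p(s) = s^3 + 18s^2 + 104s + 192.
Try s = -4: p(-4) = 0, so -4 is a root.
Dividing by (s + 4) leaves s^2 + 14s + 48.
The quadratic factors as (s + 8)·(s + 6).
Eigenvalues: -8, -6, -4.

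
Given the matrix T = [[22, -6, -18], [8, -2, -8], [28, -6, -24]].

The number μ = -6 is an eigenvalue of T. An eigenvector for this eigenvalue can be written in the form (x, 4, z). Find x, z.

We need (T + 6I)v = 0.
T + 6I = [[28, -6, -18], [8, 4, -8], [28, -6, -18]].
Row 1: (28)·x + (-6)·4 + (-18)·z = 0
Row 2: (8)·x + (4)·4 + (-8)·z = 0
Row 3: (28)·x + (-6)·4 + (-18)·z = 0
Solving gives x = 6, z = 8.
Check: T·(6, 4, 8) = (-36, -24, -48) = -6·(6, 4, 8).

6, 8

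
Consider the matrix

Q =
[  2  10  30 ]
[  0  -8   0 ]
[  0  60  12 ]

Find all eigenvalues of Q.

Set up det(lambda·I - Q) = 0.
Expanding the 3×3 determinant: p(lambda) = lambda^3 - 6·lambda^2 - 88·lambda + 192.
Try lambda = 2: p(2) = 0, so 2 is a root.
Dividing by (lambda - 2) leaves lambda^2 - 4·lambda - 96.
The quadratic factors as (lambda + 8)·(lambda - 12).
Eigenvalues: -8, 2, 12.

-8, 2, 12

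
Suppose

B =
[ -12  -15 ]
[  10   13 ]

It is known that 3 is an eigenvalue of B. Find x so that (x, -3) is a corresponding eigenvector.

3

We need (B - 3I)v = 0.
B - 3I = [[-15, -15], [10, 10]].
Row 1: (-15)·x + (-15)·-3 = 0
Row 2: (10)·x + (10)·-3 = 0
Solving gives x = 3.
Check: B·(3, -3) = (9, -9) = 3·(3, -3).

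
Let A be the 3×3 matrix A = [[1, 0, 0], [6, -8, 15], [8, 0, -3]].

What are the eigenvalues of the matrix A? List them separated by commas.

Set up det(rI - A) = 0.
Cofactor expansion gives p(r) = r^3 + 10r^2 + 13r - 24.
Rational-root test: r = 1 gives p(1) = 0.
Dividing by (r - 1) leaves r^2 + 11r + 24.
The quadratic factors as (r + 8)·(r + 3).
Eigenvalues: -8, -3, 1.

-8, -3, 1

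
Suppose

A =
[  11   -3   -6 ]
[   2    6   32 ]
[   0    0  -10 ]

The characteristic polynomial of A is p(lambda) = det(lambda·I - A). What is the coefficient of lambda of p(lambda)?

-98

p(lambda) = lambda^3 - 7·lambda^2 - 98·lambda + 720.
The coefficient of lambda is -98.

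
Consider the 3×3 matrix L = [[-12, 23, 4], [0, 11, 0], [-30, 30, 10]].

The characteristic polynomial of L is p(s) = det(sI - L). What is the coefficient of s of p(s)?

p(s) = s^3 - 9s^2 - 22s.
The coefficient of s is -22.

-22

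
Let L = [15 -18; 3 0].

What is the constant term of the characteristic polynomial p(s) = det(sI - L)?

p(0) = det(0·I − L) = det(−L) = (−1)^2·det(L).
det(L) = 54, so p(0) = 54.

54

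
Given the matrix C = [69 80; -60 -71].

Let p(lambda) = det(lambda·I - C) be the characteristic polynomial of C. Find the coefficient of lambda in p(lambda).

The coefficient of lambda of det(lambda·I - C) is −trace(C).
trace(C) = (69) + (-71) = -2, so the coefficient is 2.

2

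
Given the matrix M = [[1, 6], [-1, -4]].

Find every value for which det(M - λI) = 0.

-2, -1

det(M - tI) = (1 - t)(-4 - t) - (6)·(-1) = t^2 + 3t + 2.
This factors as (t + 2)·(t + 1) = 0.
Eigenvalues: -2, -1.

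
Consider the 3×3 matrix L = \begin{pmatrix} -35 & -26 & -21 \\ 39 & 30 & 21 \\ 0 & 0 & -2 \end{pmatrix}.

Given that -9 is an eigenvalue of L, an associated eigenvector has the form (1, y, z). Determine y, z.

We need (L + 9I)v = 0.
L + 9I = [[-26, -26, -21], [39, 39, 21], [0, 0, 7]].
Row 1: (-26)·1 + (-26)·y + (-21)·z = 0
Row 2: (39)·1 + (39)·y + (21)·z = 0
Row 3: (0)·1 + (0)·y + (7)·z = 0
Solving gives y = -1, z = 0.
Check: L·(1, -1, 0) = (-9, 9, 0) = -9·(1, -1, 0).

-1, 0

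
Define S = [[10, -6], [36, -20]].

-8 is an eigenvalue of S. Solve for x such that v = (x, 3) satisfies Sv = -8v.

1

We need (S + 8I)v = 0.
S + 8I = [[18, -6], [36, -12]].
Row 1: (18)·x + (-6)·3 = 0
Row 2: (36)·x + (-12)·3 = 0
Solving gives x = 1.
Check: S·(1, 3) = (-8, -24) = -8·(1, 3).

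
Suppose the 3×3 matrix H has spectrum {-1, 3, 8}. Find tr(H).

10

trace(H) is the sum of the eigenvalues: (-1) + (3) + (8) = 10.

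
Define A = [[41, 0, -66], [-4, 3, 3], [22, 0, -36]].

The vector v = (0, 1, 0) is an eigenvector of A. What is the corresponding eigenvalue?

3

Compute Av: A·(0, 1, 0) = (0, 3, 0).
Since Av = λv, compare component 2: 3 = λ·1, so λ = 3.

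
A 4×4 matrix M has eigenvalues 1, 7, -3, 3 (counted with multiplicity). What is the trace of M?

8

trace(M) is the sum of the eigenvalues: (1) + (7) + (-3) + (3) = 8.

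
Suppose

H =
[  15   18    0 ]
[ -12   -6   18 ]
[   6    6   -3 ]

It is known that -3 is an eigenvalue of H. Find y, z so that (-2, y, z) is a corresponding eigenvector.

2, -1

We need (H + 3I)v = 0.
H + 3I = [[18, 18, 0], [-12, -3, 18], [6, 6, 0]].
Row 1: (18)·-2 + (18)·y + (0)·z = 0
Row 2: (-12)·-2 + (-3)·y + (18)·z = 0
Row 3: (6)·-2 + (6)·y + (0)·z = 0
Solving gives y = 2, z = -1.
Check: H·(-2, 2, -1) = (6, -6, 3) = -3·(-2, 2, -1).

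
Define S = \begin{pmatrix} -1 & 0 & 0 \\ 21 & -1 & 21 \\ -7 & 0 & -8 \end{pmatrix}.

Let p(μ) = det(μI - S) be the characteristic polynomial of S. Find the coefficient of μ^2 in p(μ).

The coefficient of μ^2 of det(μI - S) is −trace(S).
trace(S) = (-1) + (-1) + (-8) = -10, so the coefficient is 10.

10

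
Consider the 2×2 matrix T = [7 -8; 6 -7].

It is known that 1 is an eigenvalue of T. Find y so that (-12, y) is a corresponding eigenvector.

We need (T - 1I)v = 0.
T - 1I = [[6, -8], [6, -8]].
Row 1: (6)·-12 + (-8)·y = 0
Row 2: (6)·-12 + (-8)·y = 0
Solving gives y = -9.
Check: T·(-12, -9) = (-12, -9) = 1·(-12, -9).

-9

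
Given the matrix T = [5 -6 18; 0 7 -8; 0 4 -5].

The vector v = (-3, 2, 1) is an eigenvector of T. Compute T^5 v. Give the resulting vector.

(-729, 486, 243)

First find the eigenvalue: Tv = (-9, 6, 3) = 3·(-3, 2, 1), so λ = 3.
Then T^5 v = λ^5·v = 3^5·(-3, 2, 1) = 243·(-3, 2, 1) = (-729, 486, 243).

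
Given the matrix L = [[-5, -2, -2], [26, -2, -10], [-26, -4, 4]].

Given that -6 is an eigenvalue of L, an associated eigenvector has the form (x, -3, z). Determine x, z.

We need (L + 6I)v = 0.
L + 6I = [[1, -2, -2], [26, 4, -10], [-26, -4, 10]].
Row 1: (1)·x + (-2)·-3 + (-2)·z = 0
Row 2: (26)·x + (4)·-3 + (-10)·z = 0
Row 3: (-26)·x + (-4)·-3 + (10)·z = 0
Solving gives x = 2, z = 4.
Check: L·(2, -3, 4) = (-12, 18, -24) = -6·(2, -3, 4).

2, 4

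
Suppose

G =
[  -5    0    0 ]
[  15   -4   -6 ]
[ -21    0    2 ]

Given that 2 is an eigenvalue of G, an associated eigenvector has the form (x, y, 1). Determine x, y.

We need (G - 2I)v = 0.
G - 2I = [[-7, 0, 0], [15, -6, -6], [-21, 0, 0]].
Row 1: (-7)·x + (0)·y + (0)·1 = 0
Row 2: (15)·x + (-6)·y + (-6)·1 = 0
Row 3: (-21)·x + (0)·y + (0)·1 = 0
Solving gives x = 0, y = -1.
Check: G·(0, -1, 1) = (0, -2, 2) = 2·(0, -1, 1).

0, -1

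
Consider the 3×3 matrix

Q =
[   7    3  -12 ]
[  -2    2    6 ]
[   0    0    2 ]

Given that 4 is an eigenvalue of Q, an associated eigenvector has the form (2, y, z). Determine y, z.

We need (Q - 4I)v = 0.
Q - 4I = [[3, 3, -12], [-2, -2, 6], [0, 0, -2]].
Row 1: (3)·2 + (3)·y + (-12)·z = 0
Row 2: (-2)·2 + (-2)·y + (6)·z = 0
Row 3: (0)·2 + (0)·y + (-2)·z = 0
Solving gives y = -2, z = 0.
Check: Q·(2, -2, 0) = (8, -8, 0) = 4·(2, -2, 0).

-2, 0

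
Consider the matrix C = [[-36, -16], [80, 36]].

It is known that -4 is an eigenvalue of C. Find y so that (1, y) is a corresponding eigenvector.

We need (C + 4I)v = 0.
C + 4I = [[-32, -16], [80, 40]].
Row 1: (-32)·1 + (-16)·y = 0
Row 2: (80)·1 + (40)·y = 0
Solving gives y = -2.
Check: C·(1, -2) = (-4, 8) = -4·(1, -2).

-2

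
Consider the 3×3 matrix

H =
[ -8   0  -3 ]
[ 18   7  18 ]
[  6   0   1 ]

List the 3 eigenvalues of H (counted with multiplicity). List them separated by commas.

-5, -2, 7

Compute the characteristic polynomial p(t) = det(tI - H).
Cofactor expansion gives p(t) = t^3 - 39t - 70.
Try t = -2: p(-2) = 0, so -2 is a root.
Dividing by (t + 2) leaves t^2 - 2t - 35.
The quadratic factors as (t + 5)·(t - 7).
Eigenvalues: -5, -2, 7.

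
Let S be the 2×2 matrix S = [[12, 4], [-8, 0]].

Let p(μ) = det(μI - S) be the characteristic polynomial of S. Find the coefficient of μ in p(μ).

-12

The coefficient of μ of det(μI - S) is −trace(S).
trace(S) = (12) + (0) = 12, so the coefficient is -12.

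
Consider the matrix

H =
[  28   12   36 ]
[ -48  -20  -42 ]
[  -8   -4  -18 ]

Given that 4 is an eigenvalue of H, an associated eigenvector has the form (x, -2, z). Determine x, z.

We need (H - 4I)v = 0.
H - 4I = [[24, 12, 36], [-48, -24, -42], [-8, -4, -22]].
Row 1: (24)·x + (12)·-2 + (36)·z = 0
Row 2: (-48)·x + (-24)·-2 + (-42)·z = 0
Row 3: (-8)·x + (-4)·-2 + (-22)·z = 0
Solving gives x = 1, z = 0.
Check: H·(1, -2, 0) = (4, -8, 0) = 4·(1, -2, 0).

1, 0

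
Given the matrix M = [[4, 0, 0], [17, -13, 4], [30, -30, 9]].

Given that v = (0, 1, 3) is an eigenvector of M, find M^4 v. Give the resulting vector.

(0, 1, 3)

First find the eigenvalue: Mv = (0, -1, -3) = -1·(0, 1, 3), so λ = -1.
Then M^4 v = λ^4·v = (-1)^4·(0, 1, 3) = 1·(0, 1, 3) = (0, 1, 3).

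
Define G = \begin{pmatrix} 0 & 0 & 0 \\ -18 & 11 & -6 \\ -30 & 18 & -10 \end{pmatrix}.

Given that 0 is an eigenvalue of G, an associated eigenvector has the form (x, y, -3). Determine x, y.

We need (G)v = 0.
G = [[0, 0, 0], [-18, 11, -6], [-30, 18, -10]].
Row 1: (0)·x + (0)·y + (0)·-3 = 0
Row 2: (-18)·x + (11)·y + (-6)·-3 = 0
Row 3: (-30)·x + (18)·y + (-10)·-3 = 0
Solving gives x = 1, y = 0.
Check: G·(1, 0, -3) = (0, 0, 0) = 0·(1, 0, -3).

1, 0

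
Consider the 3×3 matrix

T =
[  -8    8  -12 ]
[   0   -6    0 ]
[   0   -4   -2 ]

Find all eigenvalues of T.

-8, -6, -2

Set up det(tI - T) = 0.
Cofactor expansion gives p(t) = t^3 + 16t^2 + 76t + 96.
Since p(-2) = 0, t = -2 is a root.
Dividing by (t + 2) leaves t^2 + 14t + 48.
The quadratic factors as (t + 8)·(t + 6).
Eigenvalues: -8, -6, -2.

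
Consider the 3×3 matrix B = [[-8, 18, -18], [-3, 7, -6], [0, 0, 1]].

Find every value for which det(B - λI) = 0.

The characteristic polynomial is p(r) = det(rI - B).
Cofactor expansion gives p(r) = r^3 - 3r + 2.
Rational-root test: r = 1 gives p(1) = 0.
Factor out (r - 1): p(r) = (r - 1)·(r^2 + r - 2).
The quadratic factors as (r + 2)·(r - 1).
Eigenvalues: -2, 1, 1.

-2, 1, 1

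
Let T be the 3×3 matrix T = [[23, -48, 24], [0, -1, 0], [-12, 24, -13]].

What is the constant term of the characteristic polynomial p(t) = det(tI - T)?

-11

p(0) = det(0·I − T) = det(−T) = (−1)^3·det(T).
det(T) = 11, so p(0) = -11.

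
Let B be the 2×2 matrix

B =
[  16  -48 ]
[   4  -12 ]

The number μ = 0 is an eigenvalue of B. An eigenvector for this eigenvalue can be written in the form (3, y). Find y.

We need (B)v = 0.
B = [[16, -48], [4, -12]].
Row 1: (16)·3 + (-48)·y = 0
Row 2: (4)·3 + (-12)·y = 0
Solving gives y = 1.
Check: B·(3, 1) = (0, 0) = 0·(3, 1).

1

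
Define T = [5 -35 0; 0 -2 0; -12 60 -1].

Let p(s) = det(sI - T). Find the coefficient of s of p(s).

p(s) = s^3 - 2s^2 - 13s - 10.
The coefficient of s is -13.

-13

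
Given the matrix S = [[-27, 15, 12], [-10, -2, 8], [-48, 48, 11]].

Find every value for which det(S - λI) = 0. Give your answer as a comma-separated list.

-12, -5, -1

The characteristic polynomial is p(λ) = det(λI - S).
Cofactor expansion gives p(λ) = λ^3 + 18λ^2 + 77λ + 60.
Since p(-12) = 0, λ = -12 is a root.
Dividing by (λ + 12) leaves λ^2 + 6λ + 5.
The quadratic factors as (λ + 5)·(λ + 1).
Eigenvalues: -12, -5, -1.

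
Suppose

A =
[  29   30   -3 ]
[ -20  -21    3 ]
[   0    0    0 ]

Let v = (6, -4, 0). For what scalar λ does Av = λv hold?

Compute Av: A·(6, -4, 0) = (54, -36, 0).
Since Av = λv, compare component 1: 54 = λ·6, so λ = 9.

9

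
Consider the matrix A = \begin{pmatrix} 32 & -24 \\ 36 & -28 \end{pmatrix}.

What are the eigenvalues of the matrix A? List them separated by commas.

det(A - sI) = (32 - s)(-28 - s) - (-24)·(36) = s^2 - 4s - 32.
This factors as (s + 4)·(s - 8) = 0.
Eigenvalues: -4, 8.

-4, 8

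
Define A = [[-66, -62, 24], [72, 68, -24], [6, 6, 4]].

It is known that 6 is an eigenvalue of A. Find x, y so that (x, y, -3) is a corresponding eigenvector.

-1, 0

We need (A - 6I)v = 0.
A - 6I = [[-72, -62, 24], [72, 62, -24], [6, 6, -2]].
Row 1: (-72)·x + (-62)·y + (24)·-3 = 0
Row 2: (72)·x + (62)·y + (-24)·-3 = 0
Row 3: (6)·x + (6)·y + (-2)·-3 = 0
Solving gives x = -1, y = 0.
Check: A·(-1, 0, -3) = (-6, 0, -18) = 6·(-1, 0, -3).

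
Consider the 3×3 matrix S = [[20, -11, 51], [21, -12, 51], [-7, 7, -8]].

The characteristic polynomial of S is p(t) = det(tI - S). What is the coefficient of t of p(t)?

-73

p(t) = t^3 - 73t - 72.
The coefficient of t is -73.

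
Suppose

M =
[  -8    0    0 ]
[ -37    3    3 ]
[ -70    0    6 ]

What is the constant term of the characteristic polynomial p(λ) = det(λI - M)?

144

p(0) = det(0·I − M) = det(−M) = (−1)^3·det(M).
det(M) = -144, so p(0) = 144.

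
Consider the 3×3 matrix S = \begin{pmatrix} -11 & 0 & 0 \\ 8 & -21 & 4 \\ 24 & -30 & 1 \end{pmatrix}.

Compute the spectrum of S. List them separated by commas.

Set up det(μI - S) = 0.
Expanding along the first row, p(μ) = μ^3 + 31μ^2 + 319μ + 1089.
Try μ = -11: p(-11) = 0, so -11 is a root.
Dividing by (μ + 11) leaves μ^2 + 20μ + 99.
The quadratic factors as (μ + 11)·(μ + 9).
Eigenvalues: -11, -11, -9.

-11, -11, -9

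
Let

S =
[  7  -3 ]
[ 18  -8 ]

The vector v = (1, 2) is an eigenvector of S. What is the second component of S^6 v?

First find the eigenvalue: Sv = (1, 2) = 1·(1, 2), so λ = 1.
Then S^6 v = λ^6·v = 1^6·(1, 2) = 1·(1, 2) = (1, 2).

2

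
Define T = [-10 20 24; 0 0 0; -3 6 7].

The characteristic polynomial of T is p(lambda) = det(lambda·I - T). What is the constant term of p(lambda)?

p(lambda) = lambda^3 + 3·lambda^2 + 2·lambda.
The constant term is 0.

0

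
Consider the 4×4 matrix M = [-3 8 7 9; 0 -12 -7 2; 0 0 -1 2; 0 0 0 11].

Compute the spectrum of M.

M is upper triangular, so its eigenvalues are the diagonal entries.
Diagonal: -3, -12, -1, 11.

-12, -3, -1, 11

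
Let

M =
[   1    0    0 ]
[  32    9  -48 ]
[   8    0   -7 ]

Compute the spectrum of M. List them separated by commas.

-7, 1, 9

Compute the characteristic polynomial p(λ) = det(λI - M).
Expanding along the first row, p(λ) = λ^3 - 3λ^2 - 61λ + 63.
Rational-root test: λ = 9 gives p(9) = 0.
Factor out (λ - 9): p(λ) = (λ - 9)·(λ^2 + 6λ - 7).
The quadratic factors as (λ + 7)·(λ - 1).
Eigenvalues: -7, 1, 9.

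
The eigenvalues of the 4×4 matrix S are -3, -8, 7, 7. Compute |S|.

det(S) is the product of the eigenvalues: (-3) · (-8) · (7) · (7) = 1176.

1176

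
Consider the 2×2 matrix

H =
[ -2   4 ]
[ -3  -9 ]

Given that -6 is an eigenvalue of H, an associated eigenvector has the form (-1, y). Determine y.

1

We need (H + 6I)v = 0.
H + 6I = [[4, 4], [-3, -3]].
Row 1: (4)·-1 + (4)·y = 0
Row 2: (-3)·-1 + (-3)·y = 0
Solving gives y = 1.
Check: H·(-1, 1) = (6, -6) = -6·(-1, 1).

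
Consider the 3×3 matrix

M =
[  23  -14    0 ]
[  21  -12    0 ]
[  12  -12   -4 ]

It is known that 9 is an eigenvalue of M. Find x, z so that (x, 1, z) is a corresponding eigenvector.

We need (M - 9I)v = 0.
M - 9I = [[14, -14, 0], [21, -21, 0], [12, -12, -13]].
Row 1: (14)·x + (-14)·1 + (0)·z = 0
Row 2: (21)·x + (-21)·1 + (0)·z = 0
Row 3: (12)·x + (-12)·1 + (-13)·z = 0
Solving gives x = 1, z = 0.
Check: M·(1, 1, 0) = (9, 9, 0) = 9·(1, 1, 0).

1, 0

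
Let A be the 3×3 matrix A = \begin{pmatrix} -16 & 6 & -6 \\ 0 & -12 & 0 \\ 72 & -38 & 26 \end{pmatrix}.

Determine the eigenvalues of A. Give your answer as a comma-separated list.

Set up det(tI - A) = 0.
Expanding the 3×3 determinant: p(t) = t^3 + 2t^2 - 104t + 192.
Since p(8) = 0, t = 8 is a root.
Factor out (t - 8): p(t) = (t - 8)·(t^2 + 10t - 24).
The quadratic factors as (t + 12)·(t - 2).
Eigenvalues: -12, 2, 8.

-12, 2, 8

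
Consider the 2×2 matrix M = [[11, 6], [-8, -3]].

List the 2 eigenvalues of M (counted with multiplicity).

det(M - rI) = (11 - r)(-3 - r) - (6)·(-8) = r^2 - 8r + 15.
This factors as (r - 3)·(r - 5) = 0.
Eigenvalues: 3, 5.

3, 5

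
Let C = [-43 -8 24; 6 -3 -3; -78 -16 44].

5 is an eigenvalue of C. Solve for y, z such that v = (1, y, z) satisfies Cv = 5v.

0, 2

We need (C - 5I)v = 0.
C - 5I = [[-48, -8, 24], [6, -8, -3], [-78, -16, 39]].
Row 1: (-48)·1 + (-8)·y + (24)·z = 0
Row 2: (6)·1 + (-8)·y + (-3)·z = 0
Row 3: (-78)·1 + (-16)·y + (39)·z = 0
Solving gives y = 0, z = 2.
Check: C·(1, 0, 2) = (5, 0, 10) = 5·(1, 0, 2).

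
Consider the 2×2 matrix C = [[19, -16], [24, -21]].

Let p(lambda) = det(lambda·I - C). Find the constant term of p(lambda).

p(lambda) = lambda^2 + 2·lambda - 15.
The constant term is -15.

-15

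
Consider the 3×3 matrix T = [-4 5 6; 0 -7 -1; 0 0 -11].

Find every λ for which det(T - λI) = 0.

T is upper triangular, so its eigenvalues are the diagonal entries.
Diagonal: -4, -7, -11.

-11, -7, -4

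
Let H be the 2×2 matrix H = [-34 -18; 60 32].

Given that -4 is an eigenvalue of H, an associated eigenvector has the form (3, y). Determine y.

-5

We need (H + 4I)v = 0.
H + 4I = [[-30, -18], [60, 36]].
Row 1: (-30)·3 + (-18)·y = 0
Row 2: (60)·3 + (36)·y = 0
Solving gives y = -5.
Check: H·(3, -5) = (-12, 20) = -4·(3, -5).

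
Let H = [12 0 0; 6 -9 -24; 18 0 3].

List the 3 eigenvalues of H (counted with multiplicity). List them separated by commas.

-9, 3, 12

Set up det(lambda·I - H) = 0.
Expanding along the first row, p(lambda) = lambda^3 - 6·lambda^2 - 99·lambda + 324.
Rational-root test: lambda = 12 gives p(12) = 0.
Dividing by (lambda - 12) leaves lambda^2 + 6·lambda - 27.
The quadratic factors as (lambda + 9)·(lambda - 3).
Eigenvalues: -9, 3, 12.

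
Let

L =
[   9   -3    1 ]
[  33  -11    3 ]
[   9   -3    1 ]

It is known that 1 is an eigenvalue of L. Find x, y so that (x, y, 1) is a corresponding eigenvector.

1, 3

We need (L - 1I)v = 0.
L - 1I = [[8, -3, 1], [33, -12, 3], [9, -3, 0]].
Row 1: (8)·x + (-3)·y + (1)·1 = 0
Row 2: (33)·x + (-12)·y + (3)·1 = 0
Row 3: (9)·x + (-3)·y + (0)·1 = 0
Solving gives x = 1, y = 3.
Check: L·(1, 3, 1) = (1, 3, 1) = 1·(1, 3, 1).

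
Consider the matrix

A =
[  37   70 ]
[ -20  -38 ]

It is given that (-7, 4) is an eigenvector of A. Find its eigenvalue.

-3

Compute Av: A·(-7, 4) = (21, -12).
Since Av = λv, compare component 1: 21 = λ·-7, so λ = -3.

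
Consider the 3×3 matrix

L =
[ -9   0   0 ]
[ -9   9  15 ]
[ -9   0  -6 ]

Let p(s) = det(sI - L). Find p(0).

p(0) = det(0·I − L) = det(−L) = (−1)^3·det(L).
det(L) = 486, so p(0) = -486.

-486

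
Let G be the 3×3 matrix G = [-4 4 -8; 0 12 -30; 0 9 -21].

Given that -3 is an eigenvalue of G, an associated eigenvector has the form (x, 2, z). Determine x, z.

0, 1

We need (G + 3I)v = 0.
G + 3I = [[-1, 4, -8], [0, 15, -30], [0, 9, -18]].
Row 1: (-1)·x + (4)·2 + (-8)·z = 0
Row 2: (0)·x + (15)·2 + (-30)·z = 0
Row 3: (0)·x + (9)·2 + (-18)·z = 0
Solving gives x = 0, z = 1.
Check: G·(0, 2, 1) = (0, -6, -3) = -3·(0, 2, 1).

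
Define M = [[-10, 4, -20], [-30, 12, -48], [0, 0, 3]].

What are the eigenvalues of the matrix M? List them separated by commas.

0, 2, 3

The characteristic polynomial is p(s) = det(sI - M).
Cofactor expansion gives p(s) = s^3 - 5s^2 + 6s.
Since p(2) = 0, s = 2 is a root.
Dividing by (s - 2) leaves s^2 - 3s.
The quadratic factors as s·(s - 3).
Eigenvalues: 0, 2, 3.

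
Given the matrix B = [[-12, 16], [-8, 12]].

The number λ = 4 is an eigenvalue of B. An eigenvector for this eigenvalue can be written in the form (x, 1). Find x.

1

We need (B - 4I)v = 0.
B - 4I = [[-16, 16], [-8, 8]].
Row 1: (-16)·x + (16)·1 = 0
Row 2: (-8)·x + (8)·1 = 0
Solving gives x = 1.
Check: B·(1, 1) = (4, 4) = 4·(1, 1).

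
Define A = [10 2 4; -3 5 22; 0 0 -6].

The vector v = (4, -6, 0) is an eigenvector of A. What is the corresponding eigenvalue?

Compute Av: A·(4, -6, 0) = (28, -42, 0).
Since Av = λv, compare component 1: 28 = λ·4, so λ = 7.

7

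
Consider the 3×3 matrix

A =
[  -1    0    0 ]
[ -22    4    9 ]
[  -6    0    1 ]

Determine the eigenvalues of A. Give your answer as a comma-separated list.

-1, 1, 4

The characteristic polynomial is p(t) = det(tI - A).
Expanding along the first row, p(t) = t^3 - 4t^2 - t + 4.
Try t = 1: p(1) = 0, so 1 is a root.
Dividing by (t - 1) leaves t^2 - 3t - 4.
The quadratic factors as (t + 1)·(t - 4).
Eigenvalues: -1, 1, 4.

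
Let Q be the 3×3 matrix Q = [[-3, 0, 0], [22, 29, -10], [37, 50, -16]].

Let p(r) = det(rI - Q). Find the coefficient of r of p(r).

p(r) = r^3 - 10r^2 - 3r + 108.
The coefficient of r is -3.

-3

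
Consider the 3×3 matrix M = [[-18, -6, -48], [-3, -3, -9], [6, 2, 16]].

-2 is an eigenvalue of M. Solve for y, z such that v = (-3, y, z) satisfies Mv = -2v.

We need (M + 2I)v = 0.
M + 2I = [[-16, -6, -48], [-3, -1, -9], [6, 2, 18]].
Row 1: (-16)·-3 + (-6)·y + (-48)·z = 0
Row 2: (-3)·-3 + (-1)·y + (-9)·z = 0
Row 3: (6)·-3 + (2)·y + (18)·z = 0
Solving gives y = 0, z = 1.
Check: M·(-3, 0, 1) = (6, 0, -2) = -2·(-3, 0, 1).

0, 1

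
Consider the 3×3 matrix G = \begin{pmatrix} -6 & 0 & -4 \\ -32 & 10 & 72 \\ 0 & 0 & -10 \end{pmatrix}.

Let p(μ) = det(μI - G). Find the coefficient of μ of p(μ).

p(μ) = μ^3 + 6μ^2 - 100μ - 600.
The coefficient of μ is -100.

-100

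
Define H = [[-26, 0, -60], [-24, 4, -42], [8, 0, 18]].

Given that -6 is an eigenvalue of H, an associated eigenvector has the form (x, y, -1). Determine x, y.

We need (H + 6I)v = 0.
H + 6I = [[-20, 0, -60], [-24, 10, -42], [8, 0, 24]].
Row 1: (-20)·x + (0)·y + (-60)·-1 = 0
Row 2: (-24)·x + (10)·y + (-42)·-1 = 0
Row 3: (8)·x + (0)·y + (24)·-1 = 0
Solving gives x = 3, y = 3.
Check: H·(3, 3, -1) = (-18, -18, 6) = -6·(3, 3, -1).

3, 3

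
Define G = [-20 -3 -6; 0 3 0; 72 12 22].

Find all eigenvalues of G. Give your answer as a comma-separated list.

Compute the characteristic polynomial p(lambda) = det(lambda·I - G).
Cofactor expansion gives p(lambda) = lambda^3 - 5·lambda^2 - 2·lambda + 24.
Rational-root test: lambda = 4 gives p(4) = 0.
Factor out (lambda - 4): p(lambda) = (lambda - 4)·(lambda^2 - lambda - 6).
The quadratic factors as (lambda + 2)·(lambda - 3).
Eigenvalues: -2, 3, 4.

-2, 3, 4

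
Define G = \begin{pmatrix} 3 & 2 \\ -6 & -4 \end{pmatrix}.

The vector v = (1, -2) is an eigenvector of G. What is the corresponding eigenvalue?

-1

Compute Gv: G·(1, -2) = (-1, 2).
Since Gv = λv, compare component 1: -1 = λ·1, so λ = -1.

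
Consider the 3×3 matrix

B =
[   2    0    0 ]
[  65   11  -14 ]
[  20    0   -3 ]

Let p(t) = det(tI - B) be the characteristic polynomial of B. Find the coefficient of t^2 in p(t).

The coefficient of t^2 of det(tI - B) is −trace(B).
trace(B) = (2) + (11) + (-3) = 10, so the coefficient is -10.

-10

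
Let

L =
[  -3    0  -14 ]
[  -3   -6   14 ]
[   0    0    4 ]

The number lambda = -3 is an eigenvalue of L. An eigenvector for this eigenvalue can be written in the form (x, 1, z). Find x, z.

-1, 0

We need (L + 3I)v = 0.
L + 3I = [[0, 0, -14], [-3, -3, 14], [0, 0, 7]].
Row 1: (0)·x + (0)·1 + (-14)·z = 0
Row 2: (-3)·x + (-3)·1 + (14)·z = 0
Row 3: (0)·x + (0)·1 + (7)·z = 0
Solving gives x = -1, z = 0.
Check: L·(-1, 1, 0) = (3, -3, 0) = -3·(-1, 1, 0).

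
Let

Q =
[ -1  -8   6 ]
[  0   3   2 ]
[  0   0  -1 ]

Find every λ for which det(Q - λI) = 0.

Q is upper triangular, so its eigenvalues are the diagonal entries.
Diagonal: -1, 3, -1.

-1, -1, 3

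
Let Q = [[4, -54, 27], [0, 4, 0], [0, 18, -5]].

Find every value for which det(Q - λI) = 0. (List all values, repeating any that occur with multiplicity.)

Set up det(λI - Q) = 0.
Expanding along the first row, p(λ) = λ^3 - 3λ^2 - 24λ + 80.
Rational-root test: λ = 4 gives p(4) = 0.
Dividing by (λ - 4) leaves λ^2 + λ - 20.
The quadratic factors as (λ + 5)·(λ - 4).
Eigenvalues: -5, 4, 4.

-5, 4, 4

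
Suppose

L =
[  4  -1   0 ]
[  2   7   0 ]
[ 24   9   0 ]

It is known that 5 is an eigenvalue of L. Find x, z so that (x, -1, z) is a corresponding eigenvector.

We need (L - 5I)v = 0.
L - 5I = [[-1, -1, 0], [2, 2, 0], [24, 9, -5]].
Row 1: (-1)·x + (-1)·-1 + (0)·z = 0
Row 2: (2)·x + (2)·-1 + (0)·z = 0
Row 3: (24)·x + (9)·-1 + (-5)·z = 0
Solving gives x = 1, z = 3.
Check: L·(1, -1, 3) = (5, -5, 15) = 5·(1, -1, 3).

1, 3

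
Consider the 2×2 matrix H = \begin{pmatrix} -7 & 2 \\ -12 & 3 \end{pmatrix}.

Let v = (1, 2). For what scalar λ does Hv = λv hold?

-3

Compute Hv: H·(1, 2) = (-3, -6).
Since Hv = λv, compare component 1: -3 = λ·1, so λ = -3.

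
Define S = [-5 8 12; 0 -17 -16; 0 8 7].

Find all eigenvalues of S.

Set up det(sI - S) = 0.
Cofactor expansion gives p(s) = s^3 + 15s^2 + 59s + 45.
Since p(-5) = 0, s = -5 is a root.
Dividing by (s + 5) leaves s^2 + 10s + 9.
The quadratic factors as (s + 9)·(s + 1).
Eigenvalues: -9, -5, -1.

-9, -5, -1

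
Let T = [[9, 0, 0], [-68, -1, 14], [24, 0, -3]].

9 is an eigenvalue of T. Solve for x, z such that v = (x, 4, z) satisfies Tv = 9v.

-1, -2

We need (T - 9I)v = 0.
T - 9I = [[0, 0, 0], [-68, -10, 14], [24, 0, -12]].
Row 1: (0)·x + (0)·4 + (0)·z = 0
Row 2: (-68)·x + (-10)·4 + (14)·z = 0
Row 3: (24)·x + (0)·4 + (-12)·z = 0
Solving gives x = -1, z = -2.
Check: T·(-1, 4, -2) = (-9, 36, -18) = 9·(-1, 4, -2).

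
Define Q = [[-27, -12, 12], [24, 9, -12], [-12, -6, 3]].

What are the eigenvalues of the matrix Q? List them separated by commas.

-9, -3, -3

Compute the characteristic polynomial p(lambda) = det(lambda·I - Q).
Cofactor expansion gives p(lambda) = lambda^3 + 15·lambda^2 + 63·lambda + 81.
Try lambda = -9: p(-9) = 0, so -9 is a root.
Dividing by (lambda + 9) leaves lambda^2 + 6·lambda + 9.
The quadratic factor is (lambda + 3)^2.
Eigenvalues: -9, -3, -3.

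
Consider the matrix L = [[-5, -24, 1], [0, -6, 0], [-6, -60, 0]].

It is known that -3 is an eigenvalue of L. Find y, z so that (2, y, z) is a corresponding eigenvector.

We need (L + 3I)v = 0.
L + 3I = [[-2, -24, 1], [0, -3, 0], [-6, -60, 3]].
Row 1: (-2)·2 + (-24)·y + (1)·z = 0
Row 2: (0)·2 + (-3)·y + (0)·z = 0
Row 3: (-6)·2 + (-60)·y + (3)·z = 0
Solving gives y = 0, z = 4.
Check: L·(2, 0, 4) = (-6, 0, -12) = -3·(2, 0, 4).

0, 4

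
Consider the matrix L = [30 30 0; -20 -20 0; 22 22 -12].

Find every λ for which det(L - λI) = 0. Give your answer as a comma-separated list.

-12, 0, 10

Set up det(tI - L) = 0.
Expanding the 3×3 determinant: p(t) = t^3 + 2t^2 - 120t.
Since p(10) = 0, t = 10 is a root.
Factor out (t - 10): p(t) = (t - 10)·(t^2 + 12t).
The quadratic factors as (t + 12)·t.
Eigenvalues: -12, 0, 10.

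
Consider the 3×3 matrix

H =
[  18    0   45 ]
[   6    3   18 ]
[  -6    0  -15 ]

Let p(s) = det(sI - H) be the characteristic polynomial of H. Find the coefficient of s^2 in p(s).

-6

The coefficient of s^2 of det(sI - H) is −trace(H).
trace(H) = (18) + (3) + (-15) = 6, so the coefficient is -6.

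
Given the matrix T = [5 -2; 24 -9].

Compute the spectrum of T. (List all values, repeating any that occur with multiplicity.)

det(T - tI) = (5 - t)(-9 - t) - (-2)·(24) = t^2 + 4t + 3.
This factors as (t + 3)·(t + 1) = 0.
Eigenvalues: -3, -1.

-3, -1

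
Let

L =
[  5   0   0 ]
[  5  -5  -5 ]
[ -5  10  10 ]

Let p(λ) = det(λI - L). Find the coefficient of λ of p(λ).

p(λ) = λ^3 - 10λ^2 + 25λ.
The coefficient of λ is 25.

25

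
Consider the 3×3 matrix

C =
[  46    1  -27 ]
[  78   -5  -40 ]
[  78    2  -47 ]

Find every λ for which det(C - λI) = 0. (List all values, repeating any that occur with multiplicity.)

-7, -6, 7

The characteristic polynomial is p(t) = det(tI - C).
Expanding the 3×3 determinant: p(t) = t^3 + 6t^2 - 49t - 294.
Since p(-7) = 0, t = -7 is a root.
Factor out (t + 7): p(t) = (t + 7)·(t^2 - t - 42).
The quadratic factors as (t + 6)·(t - 7).
Eigenvalues: -7, -6, 7.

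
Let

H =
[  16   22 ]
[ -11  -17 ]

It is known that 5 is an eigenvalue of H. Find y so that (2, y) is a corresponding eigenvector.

We need (H - 5I)v = 0.
H - 5I = [[11, 22], [-11, -22]].
Row 1: (11)·2 + (22)·y = 0
Row 2: (-11)·2 + (-22)·y = 0
Solving gives y = -1.
Check: H·(2, -1) = (10, -5) = 5·(2, -1).

-1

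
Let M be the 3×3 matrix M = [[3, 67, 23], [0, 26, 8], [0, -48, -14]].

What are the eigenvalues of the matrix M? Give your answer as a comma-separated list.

Set up det(μI - M) = 0.
Cofactor expansion gives p(μ) = μ^3 - 15μ^2 + 56μ - 60.
Rational-root test: μ = 10 gives p(10) = 0.
Dividing by (μ - 10) leaves μ^2 - 5μ + 6.
The quadratic factors as (μ - 2)·(μ - 3).
Eigenvalues: 2, 3, 10.

2, 3, 10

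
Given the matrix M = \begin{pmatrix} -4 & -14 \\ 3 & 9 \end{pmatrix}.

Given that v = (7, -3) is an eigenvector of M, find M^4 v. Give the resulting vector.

First find the eigenvalue: Mv = (14, -6) = 2·(7, -3), so λ = 2.
Then M^4 v = λ^4·v = 2^4·(7, -3) = 16·(7, -3) = (112, -48).

(112, -48)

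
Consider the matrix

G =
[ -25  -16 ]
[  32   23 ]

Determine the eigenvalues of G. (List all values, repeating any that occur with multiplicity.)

det(G - λI) = (-25 - λ)(23 - λ) - (-16)·(32) = λ^2 + 2λ - 63.
This factors as (λ + 9)·(λ - 7) = 0.
Eigenvalues: -9, 7.

-9, 7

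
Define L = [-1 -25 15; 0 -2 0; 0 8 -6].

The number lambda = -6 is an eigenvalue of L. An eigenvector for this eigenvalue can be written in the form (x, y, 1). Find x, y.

We need (L + 6I)v = 0.
L + 6I = [[5, -25, 15], [0, 4, 0], [0, 8, 0]].
Row 1: (5)·x + (-25)·y + (15)·1 = 0
Row 2: (0)·x + (4)·y + (0)·1 = 0
Row 3: (0)·x + (8)·y + (0)·1 = 0
Solving gives x = -3, y = 0.
Check: L·(-3, 0, 1) = (18, 0, -6) = -6·(-3, 0, 1).

-3, 0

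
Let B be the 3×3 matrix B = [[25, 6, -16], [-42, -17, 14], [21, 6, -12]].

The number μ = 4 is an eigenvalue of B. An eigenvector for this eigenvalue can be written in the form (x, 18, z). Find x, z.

-12, -9

We need (B - 4I)v = 0.
B - 4I = [[21, 6, -16], [-42, -21, 14], [21, 6, -16]].
Row 1: (21)·x + (6)·18 + (-16)·z = 0
Row 2: (-42)·x + (-21)·18 + (14)·z = 0
Row 3: (21)·x + (6)·18 + (-16)·z = 0
Solving gives x = -12, z = -9.
Check: B·(-12, 18, -9) = (-48, 72, -36) = 4·(-12, 18, -9).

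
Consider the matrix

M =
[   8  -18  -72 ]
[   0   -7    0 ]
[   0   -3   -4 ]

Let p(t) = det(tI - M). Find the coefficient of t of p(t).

-60

p(t) = t^3 + 3t^2 - 60t - 224.
The coefficient of t is -60.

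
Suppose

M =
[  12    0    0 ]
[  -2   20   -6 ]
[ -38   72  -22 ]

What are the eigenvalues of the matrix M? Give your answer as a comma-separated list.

The characteristic polynomial is p(λ) = det(λI - M).
Expanding along the first row, p(λ) = λ^3 - 10λ^2 - 32λ + 96.
Since p(2) = 0, λ = 2 is a root.
Factor out (λ - 2): p(λ) = (λ - 2)·(λ^2 - 8λ - 48).
The quadratic factors as (λ + 4)·(λ - 12).
Eigenvalues: -4, 2, 12.

-4, 2, 12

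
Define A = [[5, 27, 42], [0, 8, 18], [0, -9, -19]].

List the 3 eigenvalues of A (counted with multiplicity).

Compute the characteristic polynomial p(μ) = det(μI - A).
Expanding the 3×3 determinant: p(μ) = μ^3 + 6μ^2 - 45μ - 50.
Rational-root test: μ = 5 gives p(5) = 0.
Factor out (μ - 5): p(μ) = (μ - 5)·(μ^2 + 11μ + 10).
The quadratic factors as (μ + 10)·(μ + 1).
Eigenvalues: -10, -1, 5.

-10, -1, 5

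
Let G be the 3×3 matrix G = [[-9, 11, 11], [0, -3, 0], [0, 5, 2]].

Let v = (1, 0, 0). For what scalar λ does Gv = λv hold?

Compute Gv: G·(1, 0, 0) = (-9, 0, 0).
Since Gv = λv, compare component 1: -9 = λ·1, so λ = -9.

-9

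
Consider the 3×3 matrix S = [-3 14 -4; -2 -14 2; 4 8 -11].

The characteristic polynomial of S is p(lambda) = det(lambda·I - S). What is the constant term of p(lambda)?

p(lambda) = lambda^3 + 28·lambda^2 + 257·lambda + 770.
The constant term is 770.

770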